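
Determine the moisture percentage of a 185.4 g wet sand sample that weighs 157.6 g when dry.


Formula: MC = (W_wet - W_dry) / W_wet * 100
Water mass = 185.4 - 157.6 = 27.8 g
MC = 27.8 / 185.4 * 100 = 14.9946%

Final answer: 14.9946%


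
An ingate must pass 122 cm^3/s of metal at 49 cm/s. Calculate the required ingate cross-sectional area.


Formula: A_ingate = Q / v  (continuity equation)
A = 122 cm^3/s / 49 cm/s = 2.4898 cm^2

Answer: 2.4898 cm^2


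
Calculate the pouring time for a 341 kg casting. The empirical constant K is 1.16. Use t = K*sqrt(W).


Formula: t = K * sqrt(W)
sqrt(W) = sqrt(341) = 18.46619
t = 1.16 * 18.46619 = 21.4208 s

Final answer: 21.4208 s


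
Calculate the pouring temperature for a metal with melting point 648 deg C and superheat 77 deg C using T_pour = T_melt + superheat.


Formula: T_pour = T_melt + Superheat
T_pour = 648 + 77 = 725 deg C

Final answer: 725 deg C


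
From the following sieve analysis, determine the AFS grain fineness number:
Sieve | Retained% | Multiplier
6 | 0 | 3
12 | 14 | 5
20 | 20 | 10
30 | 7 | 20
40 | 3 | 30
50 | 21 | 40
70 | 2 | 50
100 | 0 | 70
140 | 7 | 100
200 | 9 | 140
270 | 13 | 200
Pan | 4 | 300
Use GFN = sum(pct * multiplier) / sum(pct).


Formula: GFN = sum(pct * multiplier) / sum(pct)
sum(pct * multiplier) = 7200
sum(pct) = 100
GFN = 7200 / 100 = 72.00

72.00


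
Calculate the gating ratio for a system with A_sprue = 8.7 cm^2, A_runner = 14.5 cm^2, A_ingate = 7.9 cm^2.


Sprue:Runner:Ingate = 1 : 14.5/8.7 : 7.9/8.7 = 1:1.67:0.91

Final answer: 1:1.67:0.91


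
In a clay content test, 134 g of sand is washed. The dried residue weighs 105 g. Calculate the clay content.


Formula: Clay% = (W_total - W_washed) / W_total * 100
Clay mass = 134 - 105 = 29 g
Clay% = 29 / 134 * 100 = 21.6418%

Answer: 21.6418%


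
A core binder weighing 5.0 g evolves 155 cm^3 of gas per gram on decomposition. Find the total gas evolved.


Formula: V_gas = W_binder * gas_evolution_rate
V = 5.0 g * 155 cm^3/g = 775.0000 cm^3

Answer: 775.0000 cm^3


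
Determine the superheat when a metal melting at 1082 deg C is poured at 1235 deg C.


Formula: Superheat = T_pour - T_melt
Superheat = 1235 - 1082 = 153 deg C

Final answer: 153 deg C


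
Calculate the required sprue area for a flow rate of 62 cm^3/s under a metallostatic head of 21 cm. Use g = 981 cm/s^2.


Formula: v = sqrt(2*g*h), A = Q/v
Velocity: v = sqrt(2 * 981 * 21) = sqrt(41202) = 202.9828 cm/s
Sprue area: A = Q / v = 62 / 202.9828 = 0.3054 cm^2


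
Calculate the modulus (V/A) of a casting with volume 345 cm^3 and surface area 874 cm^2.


Formula: Casting Modulus M = V / A
M = 345 cm^3 / 874 cm^2 = 0.3947 cm

Answer: 0.3947 cm


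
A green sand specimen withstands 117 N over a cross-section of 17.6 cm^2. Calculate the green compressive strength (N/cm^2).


Formula: Compressive Strength = Force / Area
Strength = 117 N / 17.6 cm^2 = 6.6477 N/cm^2


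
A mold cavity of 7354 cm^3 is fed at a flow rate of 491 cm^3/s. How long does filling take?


Formula: t_fill = V_mold / Q_flow
t = 7354 cm^3 / 491 cm^3/s = 14.9776 s

Final answer: 14.9776 s


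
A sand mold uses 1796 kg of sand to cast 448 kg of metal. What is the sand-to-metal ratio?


Formula: Sand-to-Metal Ratio = W_sand / W_metal
Ratio = 1796 kg / 448 kg = 4.0089


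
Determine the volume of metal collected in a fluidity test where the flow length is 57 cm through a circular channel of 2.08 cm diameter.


Formula: V = pi * (d/2)^2 * L  (cylinder volume)
Radius = 2.08/2 = 1.04 cm
V = pi * 1.04^2 * 57 = 193.6830 cm^3

Final answer: 193.6830 cm^3


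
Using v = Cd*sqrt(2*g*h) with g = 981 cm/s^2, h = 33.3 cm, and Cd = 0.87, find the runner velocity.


Formula: v = Cd * sqrt(2 * g * h)  (Torricelli with discharge coefficient)
2*g*h = 2 * 981 * 33.3 = 65334.6 cm^2/s^2
sqrt(65334.6) = 255.60634 cm/s
v = 0.87 * 255.60634 = 222.3775 cm/s


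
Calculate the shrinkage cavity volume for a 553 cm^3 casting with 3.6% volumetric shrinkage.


Formula: V_shrink = V_casting * shrinkage_pct / 100
V_shrink = 553 cm^3 * 3.6 / 100 = 19.9080 cm^3

19.9080 cm^3


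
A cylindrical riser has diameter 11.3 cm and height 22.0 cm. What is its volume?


Formula: V = pi * (D/2)^2 * H  (cylinder volume)
Radius = D/2 = 11.3/2 = 5.65 cm
V = pi * 5.65^2 * 22.0 = 2206.3248 cm^3

Answer: 2206.3248 cm^3


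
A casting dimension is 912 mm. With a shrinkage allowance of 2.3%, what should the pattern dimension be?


Formula: L_pattern = L_casting * (1 + shrinkage_rate/100)
Shrinkage factor = 1 + 2.3/100 = 1.023
L_pattern = 912 mm * 1.023 = 932.9760 mm

Answer: 932.9760 mm


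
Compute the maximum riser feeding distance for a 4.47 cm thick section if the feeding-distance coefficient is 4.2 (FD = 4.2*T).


Formula: FD = 4.2 * T  (riser feeding-distance rule)
FD = 4.2 * 4.47 cm = 18.7740 cm

Final answer: 18.7740 cm


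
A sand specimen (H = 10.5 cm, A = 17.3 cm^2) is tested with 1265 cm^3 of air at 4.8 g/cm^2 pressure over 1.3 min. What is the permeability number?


Formula: Permeability Number P = (V * H) / (p * A * t)
Numerator: V * H = 1265 * 10.5 = 13282.5
Denominator: p * A * t = 4.8 * 17.3 * 1.3 = 107.952
P = 13282.5 / 107.952 = 123.0408

123.0408


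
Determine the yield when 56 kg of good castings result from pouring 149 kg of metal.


Formula: Casting Yield = (W_good / W_total) * 100
Yield = (56 kg / 149 kg) * 100 = 37.5839%

Final answer: 37.5839%


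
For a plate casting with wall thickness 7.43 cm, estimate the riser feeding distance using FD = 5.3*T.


Formula: FD = 5.3 * T  (riser feeding-distance rule)
FD = 5.3 * 7.43 cm = 39.3790 cm


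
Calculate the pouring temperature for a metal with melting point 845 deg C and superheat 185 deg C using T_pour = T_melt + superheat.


Formula: T_pour = T_melt + Superheat
T_pour = 845 + 185 = 1030 deg C

1030 deg C


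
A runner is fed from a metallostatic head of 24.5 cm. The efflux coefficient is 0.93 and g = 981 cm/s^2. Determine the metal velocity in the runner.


Formula: v = Cd * sqrt(2 * g * h)  (Torricelli with discharge coefficient)
2*g*h = 2 * 981 * 24.5 = 48069.0 cm^2/s^2
sqrt(48069.0) = 219.24644 cm/s
v = 0.93 * 219.24644 = 203.8992 cm/s


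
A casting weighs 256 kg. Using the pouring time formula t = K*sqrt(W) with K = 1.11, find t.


Formula: t = K * sqrt(W)
sqrt(W) = sqrt(256) = 16.00000
t = 1.11 * 16.00000 = 17.7600 s

Answer: 17.7600 s


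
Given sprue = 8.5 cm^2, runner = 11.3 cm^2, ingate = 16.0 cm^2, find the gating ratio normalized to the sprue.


Sprue:Runner:Ingate = 1 : 11.3/8.5 : 16.0/8.5 = 1:1.33:1.88

1:1.33:1.88


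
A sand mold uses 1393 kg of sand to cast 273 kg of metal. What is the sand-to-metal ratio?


Formula: Sand-to-Metal Ratio = W_sand / W_metal
Ratio = 1393 kg / 273 kg = 5.1026

5.1026


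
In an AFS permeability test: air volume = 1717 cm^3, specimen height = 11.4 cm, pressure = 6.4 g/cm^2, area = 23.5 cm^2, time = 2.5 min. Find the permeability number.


Formula: Permeability Number P = (V * H) / (p * A * t)
Numerator: V * H = 1717 * 11.4 = 19573.8
Denominator: p * A * t = 6.4 * 23.5 * 2.5 = 376.0
P = 19573.8 / 376.0 = 52.0580

Final answer: 52.0580


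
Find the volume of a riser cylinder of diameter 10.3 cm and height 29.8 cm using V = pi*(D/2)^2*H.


Formula: V = pi * (D/2)^2 * H  (cylinder volume)
Radius = D/2 = 10.3/2 = 5.15 cm
V = pi * 5.15^2 * 29.8 = 2483.0222 cm^3


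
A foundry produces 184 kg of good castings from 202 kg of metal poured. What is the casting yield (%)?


Formula: Casting Yield = (W_good / W_total) * 100
Yield = (184 kg / 202 kg) * 100 = 91.0891%

Final answer: 91.0891%


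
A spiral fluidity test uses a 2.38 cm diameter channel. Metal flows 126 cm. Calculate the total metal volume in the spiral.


Formula: V = pi * (d/2)^2 * L  (cylinder volume)
Radius = 2.38/2 = 1.19 cm
V = pi * 1.19^2 * 126 = 560.5500 cm^3

560.5500 cm^3


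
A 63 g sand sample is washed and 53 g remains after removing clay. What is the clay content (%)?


Formula: Clay% = (W_total - W_washed) / W_total * 100
Clay mass = 63 - 53 = 10 g
Clay% = 10 / 63 * 100 = 15.8730%

15.8730%


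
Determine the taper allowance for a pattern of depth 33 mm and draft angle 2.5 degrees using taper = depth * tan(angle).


Formula: taper = depth * tan(draft_angle)
tan(2.5 deg) = 0.0436609
taper = 33 mm * 0.0436609 = 1.4408 mm

Answer: 1.4408 mm


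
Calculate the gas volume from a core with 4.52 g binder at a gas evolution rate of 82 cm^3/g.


Formula: V_gas = W_binder * gas_evolution_rate
V = 4.52 g * 82 cm^3/g = 370.6400 cm^3

370.6400 cm^3


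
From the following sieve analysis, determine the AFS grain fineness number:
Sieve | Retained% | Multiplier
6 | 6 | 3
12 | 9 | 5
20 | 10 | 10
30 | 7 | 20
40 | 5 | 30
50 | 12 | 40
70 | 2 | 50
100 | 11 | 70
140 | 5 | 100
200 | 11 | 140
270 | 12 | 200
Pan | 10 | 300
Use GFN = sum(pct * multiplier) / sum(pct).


Formula: GFN = sum(pct * multiplier) / sum(pct)
sum(pct * multiplier) = 9243
sum(pct) = 100
GFN = 9243 / 100 = 92.43

Answer: 92.43


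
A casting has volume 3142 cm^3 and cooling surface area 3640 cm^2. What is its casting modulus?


Formula: Casting Modulus M = V / A
M = 3142 cm^3 / 3640 cm^2 = 0.8632 cm

Final answer: 0.8632 cm


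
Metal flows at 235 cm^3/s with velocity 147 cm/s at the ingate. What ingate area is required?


Formula: A_ingate = Q / v  (continuity equation)
A = 235 cm^3/s / 147 cm/s = 1.5986 cm^2

Answer: 1.5986 cm^2


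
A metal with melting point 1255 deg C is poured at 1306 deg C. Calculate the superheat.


Formula: Superheat = T_pour - T_melt
Superheat = 1306 - 1255 = 51 deg C

Final answer: 51 deg C


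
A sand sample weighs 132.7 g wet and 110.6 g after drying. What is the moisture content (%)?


Formula: MC = (W_wet - W_dry) / W_wet * 100
Water mass = 132.7 - 110.6 = 22.1 g
MC = 22.1 / 132.7 * 100 = 16.6541%

Final answer: 16.6541%


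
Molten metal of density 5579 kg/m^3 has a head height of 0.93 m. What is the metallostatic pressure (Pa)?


Formula: P = rho * g * h
rho * g = 5579 * 9.81 = 54729.99 N/m^3
P = 54729.99 * 0.93 = 50898.8907 Pa


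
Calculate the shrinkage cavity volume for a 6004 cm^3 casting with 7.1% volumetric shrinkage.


Formula: V_shrink = V_casting * shrinkage_pct / 100
V_shrink = 6004 cm^3 * 7.1 / 100 = 426.2840 cm^3

Final answer: 426.2840 cm^3


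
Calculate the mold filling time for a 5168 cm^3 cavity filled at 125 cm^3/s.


Formula: t_fill = V_mold / Q_flow
t = 5168 cm^3 / 125 cm^3/s = 41.3440 s

Answer: 41.3440 s


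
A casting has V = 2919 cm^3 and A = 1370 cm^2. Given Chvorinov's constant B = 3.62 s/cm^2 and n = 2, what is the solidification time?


Formula: t_s = B * (V/A)^n  (Chvorinov's rule, n=2)
Modulus M = V/A = 2919/1370 = 2.130657 cm
M^2 = 2.130657^2 = 4.539699 cm^2
t_s = 3.62 * 4.539699 = 16.4337 s

16.4337 s


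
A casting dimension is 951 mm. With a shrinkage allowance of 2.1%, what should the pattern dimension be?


Formula: L_pattern = L_casting * (1 + shrinkage_rate/100)
Shrinkage factor = 1 + 2.1/100 = 1.021
L_pattern = 951 mm * 1.021 = 970.9710 mm

Final answer: 970.9710 mm


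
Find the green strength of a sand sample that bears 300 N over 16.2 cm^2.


Formula: Compressive Strength = Force / Area
Strength = 300 N / 16.2 cm^2 = 18.5185 N/cm^2

Final answer: 18.5185 N/cm^2


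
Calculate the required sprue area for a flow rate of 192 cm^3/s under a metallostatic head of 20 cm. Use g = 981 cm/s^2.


Formula: v = sqrt(2*g*h), A = Q/v
Velocity: v = sqrt(2 * 981 * 20) = sqrt(39240) = 198.0909 cm/s
Sprue area: A = Q / v = 192 / 198.0909 = 0.9693 cm^2

0.9693 cm^2


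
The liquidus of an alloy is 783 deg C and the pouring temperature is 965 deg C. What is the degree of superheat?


Formula: Superheat = T_pour - T_melt
Superheat = 965 - 783 = 182 deg C

182 deg C


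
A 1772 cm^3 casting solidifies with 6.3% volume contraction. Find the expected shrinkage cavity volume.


Formula: V_shrink = V_casting * shrinkage_pct / 100
V_shrink = 1772 cm^3 * 6.3 / 100 = 111.6360 cm^3

Answer: 111.6360 cm^3


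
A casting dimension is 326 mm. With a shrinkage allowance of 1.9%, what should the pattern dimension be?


Formula: L_pattern = L_casting * (1 + shrinkage_rate/100)
Shrinkage factor = 1 + 1.9/100 = 1.019
L_pattern = 326 mm * 1.019 = 332.1940 mm

Final answer: 332.1940 mm


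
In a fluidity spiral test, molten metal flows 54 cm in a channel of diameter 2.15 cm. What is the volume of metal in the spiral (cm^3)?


Formula: V = pi * (d/2)^2 * L  (cylinder volume)
Radius = 2.15/2 = 1.075 cm
V = pi * 1.075^2 * 54 = 196.0472 cm^3

Answer: 196.0472 cm^3


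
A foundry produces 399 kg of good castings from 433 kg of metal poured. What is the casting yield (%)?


Formula: Casting Yield = (W_good / W_total) * 100
Yield = (399 kg / 433 kg) * 100 = 92.1478%

Answer: 92.1478%


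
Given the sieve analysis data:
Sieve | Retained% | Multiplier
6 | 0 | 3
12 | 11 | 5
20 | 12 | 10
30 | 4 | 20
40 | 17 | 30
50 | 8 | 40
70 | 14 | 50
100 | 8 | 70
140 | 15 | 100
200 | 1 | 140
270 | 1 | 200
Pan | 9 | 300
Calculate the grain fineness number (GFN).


Formula: GFN = sum(pct * multiplier) / sum(pct)
sum(pct * multiplier) = 6885
sum(pct) = 100
GFN = 6885 / 100 = 68.85

68.85


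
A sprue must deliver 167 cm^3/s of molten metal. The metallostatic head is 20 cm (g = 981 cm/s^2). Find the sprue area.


Formula: v = sqrt(2*g*h), A = Q/v
Velocity: v = sqrt(2 * 981 * 20) = sqrt(39240) = 198.0909 cm/s
Sprue area: A = Q / v = 167 / 198.0909 = 0.8430 cm^2


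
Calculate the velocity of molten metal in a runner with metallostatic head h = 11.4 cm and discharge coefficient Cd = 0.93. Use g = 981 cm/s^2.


Formula: v = Cd * sqrt(2 * g * h)  (Torricelli with discharge coefficient)
2*g*h = 2 * 981 * 11.4 = 22366.8 cm^2/s^2
sqrt(22366.8) = 149.55534 cm/s
v = 0.93 * 149.55534 = 139.0865 cm/s

139.0865 cm/s


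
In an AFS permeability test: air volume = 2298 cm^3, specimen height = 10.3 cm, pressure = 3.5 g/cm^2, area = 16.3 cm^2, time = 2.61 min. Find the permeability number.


Formula: Permeability Number P = (V * H) / (p * A * t)
Numerator: V * H = 2298 * 10.3 = 23669.4
Denominator: p * A * t = 3.5 * 16.3 * 2.61 = 148.9005
P = 23669.4 / 148.9005 = 158.9612

Answer: 158.9612


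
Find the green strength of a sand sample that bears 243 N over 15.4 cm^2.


Formula: Compressive Strength = Force / Area
Strength = 243 N / 15.4 cm^2 = 15.7792 N/cm^2

15.7792 N/cm^2


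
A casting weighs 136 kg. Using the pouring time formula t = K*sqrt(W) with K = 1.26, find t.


Formula: t = K * sqrt(W)
sqrt(W) = sqrt(136) = 11.66190
t = 1.26 * 11.66190 = 14.6940 s

Final answer: 14.6940 s


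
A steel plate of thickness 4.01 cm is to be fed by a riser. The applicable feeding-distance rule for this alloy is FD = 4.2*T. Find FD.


Formula: FD = 4.2 * T  (riser feeding-distance rule)
FD = 4.2 * 4.01 cm = 16.8420 cm

Answer: 16.8420 cm


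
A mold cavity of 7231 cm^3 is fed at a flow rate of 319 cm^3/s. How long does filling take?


Formula: t_fill = V_mold / Q_flow
t = 7231 cm^3 / 319 cm^3/s = 22.6677 s

Final answer: 22.6677 s


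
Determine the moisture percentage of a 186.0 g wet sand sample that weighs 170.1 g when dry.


Formula: MC = (W_wet - W_dry) / W_wet * 100
Water mass = 186.0 - 170.1 = 15.9 g
MC = 15.9 / 186.0 * 100 = 8.5484%

Answer: 8.5484%


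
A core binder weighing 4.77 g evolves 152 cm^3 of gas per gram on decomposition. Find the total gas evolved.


Formula: V_gas = W_binder * gas_evolution_rate
V = 4.77 g * 152 cm^3/g = 725.0400 cm^3

Final answer: 725.0400 cm^3


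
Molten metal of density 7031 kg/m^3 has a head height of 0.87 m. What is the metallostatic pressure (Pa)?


Formula: P = rho * g * h
rho * g = 7031 * 9.81 = 68974.11 N/m^3
P = 68974.11 * 0.87 = 60007.4757 Pa

Answer: 60007.4757 Pa


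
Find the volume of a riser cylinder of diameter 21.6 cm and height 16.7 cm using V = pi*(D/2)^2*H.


Formula: V = pi * (D/2)^2 * H  (cylinder volume)
Radius = D/2 = 21.6/2 = 10.8 cm
V = pi * 10.8^2 * 16.7 = 6119.4706 cm^3

Answer: 6119.4706 cm^3


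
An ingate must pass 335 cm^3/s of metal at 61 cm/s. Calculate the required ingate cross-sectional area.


Formula: A_ingate = Q / v  (continuity equation)
A = 335 cm^3/s / 61 cm/s = 5.4918 cm^2

Final answer: 5.4918 cm^2


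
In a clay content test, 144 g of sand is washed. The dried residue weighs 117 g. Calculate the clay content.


Formula: Clay% = (W_total - W_washed) / W_total * 100
Clay mass = 144 - 117 = 27 g
Clay% = 27 / 144 * 100 = 18.7500%


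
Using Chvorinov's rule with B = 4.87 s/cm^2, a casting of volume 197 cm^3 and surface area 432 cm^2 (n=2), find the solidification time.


Formula: t_s = B * (V/A)^n  (Chvorinov's rule, n=2)
Modulus M = V/A = 197/432 = 0.456019 cm
M^2 = 0.456019^2 = 0.207953 cm^2
t_s = 4.87 * 0.207953 = 1.0127 s


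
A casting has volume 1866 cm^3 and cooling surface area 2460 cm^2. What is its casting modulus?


Formula: Casting Modulus M = V / A
M = 1866 cm^3 / 2460 cm^2 = 0.7585 cm


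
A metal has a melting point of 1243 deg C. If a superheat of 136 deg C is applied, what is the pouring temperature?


Formula: T_pour = T_melt + Superheat
T_pour = 1243 + 136 = 1379 deg C


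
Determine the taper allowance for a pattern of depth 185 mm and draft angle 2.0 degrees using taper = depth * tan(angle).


Formula: taper = depth * tan(draft_angle)
tan(2.0 deg) = 0.0349208
taper = 185 mm * 0.0349208 = 6.4603 mm

Final answer: 6.4603 mm


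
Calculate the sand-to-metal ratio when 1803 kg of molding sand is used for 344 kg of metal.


Formula: Sand-to-Metal Ratio = W_sand / W_metal
Ratio = 1803 kg / 344 kg = 5.2413

Answer: 5.2413


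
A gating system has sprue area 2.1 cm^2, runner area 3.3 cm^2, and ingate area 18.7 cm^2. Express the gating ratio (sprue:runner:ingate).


Sprue:Runner:Ingate = 1 : 3.3/2.1 : 18.7/2.1 = 1:1.57:8.90

Answer: 1:1.57:8.90


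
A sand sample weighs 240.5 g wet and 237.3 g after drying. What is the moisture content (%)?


Formula: MC = (W_wet - W_dry) / W_wet * 100
Water mass = 240.5 - 237.3 = 3.2 g
MC = 3.2 / 240.5 * 100 = 1.3306%


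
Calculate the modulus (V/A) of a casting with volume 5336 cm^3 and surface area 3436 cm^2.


Formula: Casting Modulus M = V / A
M = 5336 cm^3 / 3436 cm^2 = 1.5530 cm

1.5530 cm


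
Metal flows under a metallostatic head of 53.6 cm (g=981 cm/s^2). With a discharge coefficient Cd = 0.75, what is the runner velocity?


Formula: v = Cd * sqrt(2 * g * h)  (Torricelli with discharge coefficient)
2*g*h = 2 * 981 * 53.6 = 105163.2 cm^2/s^2
sqrt(105163.2) = 324.28876 cm/s
v = 0.75 * 324.28876 = 243.2166 cm/s


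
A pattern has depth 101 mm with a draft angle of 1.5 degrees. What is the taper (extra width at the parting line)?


Formula: taper = depth * tan(draft_angle)
tan(1.5 deg) = 0.0261859
taper = 101 mm * 0.0261859 = 2.6448 mm

Answer: 2.6448 mm


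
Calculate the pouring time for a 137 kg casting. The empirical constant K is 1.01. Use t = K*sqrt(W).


Formula: t = K * sqrt(W)
sqrt(W) = sqrt(137) = 11.70470
t = 1.01 * 11.70470 = 11.8217 s

11.8217 s


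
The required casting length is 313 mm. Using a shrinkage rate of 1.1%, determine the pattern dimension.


Formula: L_pattern = L_casting * (1 + shrinkage_rate/100)
Shrinkage factor = 1 + 1.1/100 = 1.011
L_pattern = 313 mm * 1.011 = 316.4430 mm

Answer: 316.4430 mm


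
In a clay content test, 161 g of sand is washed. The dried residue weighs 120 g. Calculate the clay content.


Formula: Clay% = (W_total - W_washed) / W_total * 100
Clay mass = 161 - 120 = 41 g
Clay% = 41 / 161 * 100 = 25.4658%

Answer: 25.4658%


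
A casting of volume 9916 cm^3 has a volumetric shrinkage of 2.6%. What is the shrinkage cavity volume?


Formula: V_shrink = V_casting * shrinkage_pct / 100
V_shrink = 9916 cm^3 * 2.6 / 100 = 257.8160 cm^3

Answer: 257.8160 cm^3


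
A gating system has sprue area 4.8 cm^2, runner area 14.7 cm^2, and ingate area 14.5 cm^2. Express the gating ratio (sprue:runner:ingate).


Sprue:Runner:Ingate = 1 : 14.7/4.8 : 14.5/4.8 = 1:3.06:3.02


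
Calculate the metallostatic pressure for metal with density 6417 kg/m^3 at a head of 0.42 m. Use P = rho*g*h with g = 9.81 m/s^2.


Formula: P = rho * g * h
rho * g = 6417 * 9.81 = 62950.77 N/m^3
P = 62950.77 * 0.42 = 26439.3234 Pa

Answer: 26439.3234 Pa


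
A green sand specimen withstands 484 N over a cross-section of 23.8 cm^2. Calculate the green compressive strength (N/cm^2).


Formula: Compressive Strength = Force / Area
Strength = 484 N / 23.8 cm^2 = 20.3361 N/cm^2


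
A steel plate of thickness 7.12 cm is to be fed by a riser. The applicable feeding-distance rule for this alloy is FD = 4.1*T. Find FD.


Formula: FD = 4.1 * T  (riser feeding-distance rule)
FD = 4.1 * 7.12 cm = 29.1920 cm

Final answer: 29.1920 cm


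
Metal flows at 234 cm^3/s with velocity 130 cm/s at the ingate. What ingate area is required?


Formula: A_ingate = Q / v  (continuity equation)
A = 234 cm^3/s / 130 cm/s = 1.8000 cm^2

Final answer: 1.8000 cm^2


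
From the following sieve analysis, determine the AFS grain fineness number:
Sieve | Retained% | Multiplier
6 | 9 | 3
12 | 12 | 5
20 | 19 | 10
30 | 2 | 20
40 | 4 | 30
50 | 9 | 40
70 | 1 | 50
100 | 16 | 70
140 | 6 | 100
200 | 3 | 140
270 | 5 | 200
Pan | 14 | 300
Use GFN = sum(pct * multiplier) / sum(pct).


Formula: GFN = sum(pct * multiplier) / sum(pct)
sum(pct * multiplier) = 8187
sum(pct) = 100
GFN = 8187 / 100 = 81.87

81.87


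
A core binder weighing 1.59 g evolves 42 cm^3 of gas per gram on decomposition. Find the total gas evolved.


Formula: V_gas = W_binder * gas_evolution_rate
V = 1.59 g * 42 cm^3/g = 66.7800 cm^3


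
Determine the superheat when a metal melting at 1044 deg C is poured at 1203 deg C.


Formula: Superheat = T_pour - T_melt
Superheat = 1203 - 1044 = 159 deg C


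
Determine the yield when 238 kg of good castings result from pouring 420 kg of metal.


Formula: Casting Yield = (W_good / W_total) * 100
Yield = (238 kg / 420 kg) * 100 = 56.6667%


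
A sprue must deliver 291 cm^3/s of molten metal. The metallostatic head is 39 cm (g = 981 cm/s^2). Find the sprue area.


Formula: v = sqrt(2*g*h), A = Q/v
Velocity: v = sqrt(2 * 981 * 39) = sqrt(76518) = 276.6189 cm/s
Sprue area: A = Q / v = 291 / 276.6189 = 1.0520 cm^2

Final answer: 1.0520 cm^2


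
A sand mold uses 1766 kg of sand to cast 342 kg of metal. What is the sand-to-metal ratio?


Formula: Sand-to-Metal Ratio = W_sand / W_metal
Ratio = 1766 kg / 342 kg = 5.1637

Answer: 5.1637


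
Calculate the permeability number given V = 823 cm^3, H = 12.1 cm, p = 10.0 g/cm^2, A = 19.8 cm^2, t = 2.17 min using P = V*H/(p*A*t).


Formula: Permeability Number P = (V * H) / (p * A * t)
Numerator: V * H = 823 * 12.1 = 9958.3
Denominator: p * A * t = 10.0 * 19.8 * 2.17 = 429.66
P = 9958.3 / 429.66 = 23.1772

Answer: 23.1772


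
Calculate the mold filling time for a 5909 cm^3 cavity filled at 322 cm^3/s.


Formula: t_fill = V_mold / Q_flow
t = 5909 cm^3 / 322 cm^3/s = 18.3509 s

Answer: 18.3509 s


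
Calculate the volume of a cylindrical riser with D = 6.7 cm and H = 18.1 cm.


Formula: V = pi * (D/2)^2 * H  (cylinder volume)
Radius = D/2 = 6.7/2 = 3.35 cm
V = pi * 3.35^2 * 18.1 = 638.1431 cm^3


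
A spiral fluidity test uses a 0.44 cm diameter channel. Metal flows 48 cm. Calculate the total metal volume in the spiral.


Formula: V = pi * (d/2)^2 * L  (cylinder volume)
Radius = 0.44/2 = 0.22 cm
V = pi * 0.22^2 * 48 = 7.2985 cm^3


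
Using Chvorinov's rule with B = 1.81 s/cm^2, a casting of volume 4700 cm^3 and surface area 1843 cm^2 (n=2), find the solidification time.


Formula: t_s = B * (V/A)^n  (Chvorinov's rule, n=2)
Modulus M = V/A = 4700/1843 = 2.550190 cm
M^2 = 2.550190^2 = 6.503469 cm^2
t_s = 1.81 * 6.503469 = 11.7713 s

Answer: 11.7713 s


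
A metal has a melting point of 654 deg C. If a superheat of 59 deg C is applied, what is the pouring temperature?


Formula: T_pour = T_melt + Superheat
T_pour = 654 + 59 = 713 deg C


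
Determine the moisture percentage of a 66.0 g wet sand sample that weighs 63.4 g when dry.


Formula: MC = (W_wet - W_dry) / W_wet * 100
Water mass = 66.0 - 63.4 = 2.6 g
MC = 2.6 / 66.0 * 100 = 3.9394%

3.9394%


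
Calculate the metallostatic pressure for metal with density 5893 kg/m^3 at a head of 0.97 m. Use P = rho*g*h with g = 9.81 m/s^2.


Formula: P = rho * g * h
rho * g = 5893 * 9.81 = 57810.33 N/m^3
P = 57810.33 * 0.97 = 56076.0201 Pa

Answer: 56076.0201 Pa


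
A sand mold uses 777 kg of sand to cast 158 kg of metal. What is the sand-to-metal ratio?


Formula: Sand-to-Metal Ratio = W_sand / W_metal
Ratio = 777 kg / 158 kg = 4.9177

4.9177


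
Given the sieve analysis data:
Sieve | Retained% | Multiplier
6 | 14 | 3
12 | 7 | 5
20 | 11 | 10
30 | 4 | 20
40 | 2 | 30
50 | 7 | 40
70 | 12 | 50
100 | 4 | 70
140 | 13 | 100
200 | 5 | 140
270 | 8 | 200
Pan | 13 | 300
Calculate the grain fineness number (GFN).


Formula: GFN = sum(pct * multiplier) / sum(pct)
sum(pct * multiplier) = 8987
sum(pct) = 100
GFN = 8987 / 100 = 89.87


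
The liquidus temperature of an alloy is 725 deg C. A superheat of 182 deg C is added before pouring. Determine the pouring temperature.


Formula: T_pour = T_melt + Superheat
T_pour = 725 + 182 = 907 deg C

Answer: 907 deg C


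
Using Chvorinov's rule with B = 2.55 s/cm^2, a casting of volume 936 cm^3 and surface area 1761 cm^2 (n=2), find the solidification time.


Formula: t_s = B * (V/A)^n  (Chvorinov's rule, n=2)
Modulus M = V/A = 936/1761 = 0.531516 cm
M^2 = 0.531516^2 = 0.282509 cm^2
t_s = 2.55 * 0.282509 = 0.7204 s

Final answer: 0.7204 s


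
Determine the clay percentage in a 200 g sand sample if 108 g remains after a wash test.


Formula: Clay% = (W_total - W_washed) / W_total * 100
Clay mass = 200 - 108 = 92 g
Clay% = 92 / 200 * 100 = 46.0000%


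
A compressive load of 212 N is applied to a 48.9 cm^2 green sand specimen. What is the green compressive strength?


Formula: Compressive Strength = Force / Area
Strength = 212 N / 48.9 cm^2 = 4.3354 N/cm^2

Answer: 4.3354 N/cm^2


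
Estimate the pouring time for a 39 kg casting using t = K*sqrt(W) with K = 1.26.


Formula: t = K * sqrt(W)
sqrt(W) = sqrt(39) = 6.24500
t = 1.26 * 6.24500 = 7.8687 s

Final answer: 7.8687 s


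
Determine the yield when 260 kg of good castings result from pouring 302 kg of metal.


Formula: Casting Yield = (W_good / W_total) * 100
Yield = (260 kg / 302 kg) * 100 = 86.0927%

Answer: 86.0927%


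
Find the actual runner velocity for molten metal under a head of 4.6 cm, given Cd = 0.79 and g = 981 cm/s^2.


Formula: v = Cd * sqrt(2 * g * h)  (Torricelli with discharge coefficient)
2*g*h = 2 * 981 * 4.6 = 9025.2 cm^2/s^2
sqrt(9025.2) = 95.00105 cm/s
v = 0.79 * 95.00105 = 75.0508 cm/s

Final answer: 75.0508 cm/s


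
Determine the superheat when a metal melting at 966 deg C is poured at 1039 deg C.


Formula: Superheat = T_pour - T_melt
Superheat = 1039 - 966 = 73 deg C

Answer: 73 deg C


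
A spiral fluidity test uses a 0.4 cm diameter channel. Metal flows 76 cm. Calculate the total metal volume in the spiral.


Formula: V = pi * (d/2)^2 * L  (cylinder volume)
Radius = 0.4/2 = 0.2 cm
V = pi * 0.2^2 * 76 = 9.5504 cm^3

9.5504 cm^3


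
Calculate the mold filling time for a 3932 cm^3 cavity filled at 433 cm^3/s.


Formula: t_fill = V_mold / Q_flow
t = 3932 cm^3 / 433 cm^3/s = 9.0808 s

Answer: 9.0808 s


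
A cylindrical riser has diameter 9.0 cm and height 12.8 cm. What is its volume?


Formula: V = pi * (D/2)^2 * H  (cylinder volume)
Radius = D/2 = 9.0/2 = 4.5 cm
V = pi * 4.5^2 * 12.8 = 814.3008 cm^3

Final answer: 814.3008 cm^3


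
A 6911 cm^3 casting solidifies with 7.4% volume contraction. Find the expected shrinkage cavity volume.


Formula: V_shrink = V_casting * shrinkage_pct / 100
V_shrink = 6911 cm^3 * 7.4 / 100 = 511.4140 cm^3


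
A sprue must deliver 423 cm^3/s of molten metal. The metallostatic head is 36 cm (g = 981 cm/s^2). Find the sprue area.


Formula: v = sqrt(2*g*h), A = Q/v
Velocity: v = sqrt(2 * 981 * 36) = sqrt(70632) = 265.7668 cm/s
Sprue area: A = Q / v = 423 / 265.7668 = 1.5916 cm^2

Final answer: 1.5916 cm^2


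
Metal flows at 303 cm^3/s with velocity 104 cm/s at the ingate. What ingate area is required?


Formula: A_ingate = Q / v  (continuity equation)
A = 303 cm^3/s / 104 cm/s = 2.9135 cm^2


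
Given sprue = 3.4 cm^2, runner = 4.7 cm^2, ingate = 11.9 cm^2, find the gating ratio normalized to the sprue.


Sprue:Runner:Ingate = 1 : 4.7/3.4 : 11.9/3.4 = 1:1.38:3.50


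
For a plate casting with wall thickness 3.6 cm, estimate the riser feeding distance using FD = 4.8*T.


Formula: FD = 4.8 * T  (riser feeding-distance rule)
FD = 4.8 * 3.6 cm = 17.2800 cm

Answer: 17.2800 cm


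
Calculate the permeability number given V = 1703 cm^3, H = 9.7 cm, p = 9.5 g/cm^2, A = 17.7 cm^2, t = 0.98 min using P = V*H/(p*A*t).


Formula: Permeability Number P = (V * H) / (p * A * t)
Numerator: V * H = 1703 * 9.7 = 16519.1
Denominator: p * A * t = 9.5 * 17.7 * 0.98 = 164.787
P = 16519.1 / 164.787 = 100.2452

Answer: 100.2452


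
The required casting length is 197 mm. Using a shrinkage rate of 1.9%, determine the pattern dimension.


Formula: L_pattern = L_casting * (1 + shrinkage_rate/100)
Shrinkage factor = 1 + 1.9/100 = 1.019
L_pattern = 197 mm * 1.019 = 200.7430 mm

Answer: 200.7430 mm


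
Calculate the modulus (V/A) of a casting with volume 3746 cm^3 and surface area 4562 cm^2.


Formula: Casting Modulus M = V / A
M = 3746 cm^3 / 4562 cm^2 = 0.8211 cm


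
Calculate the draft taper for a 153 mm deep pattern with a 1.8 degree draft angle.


Formula: taper = depth * tan(draft_angle)
tan(1.8 deg) = 0.0314263
taper = 153 mm * 0.0314263 = 4.8082 mm

4.8082 mm


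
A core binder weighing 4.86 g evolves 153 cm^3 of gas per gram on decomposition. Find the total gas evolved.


Formula: V_gas = W_binder * gas_evolution_rate
V = 4.86 g * 153 cm^3/g = 743.5800 cm^3

743.5800 cm^3


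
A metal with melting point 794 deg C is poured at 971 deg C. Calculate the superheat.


Formula: Superheat = T_pour - T_melt
Superheat = 971 - 794 = 177 deg C

Final answer: 177 deg C


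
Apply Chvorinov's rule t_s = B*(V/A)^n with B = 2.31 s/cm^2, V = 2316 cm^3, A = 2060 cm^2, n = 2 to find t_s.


Formula: t_s = B * (V/A)^n  (Chvorinov's rule, n=2)
Modulus M = V/A = 2316/2060 = 1.124272 cm
M^2 = 1.124272^2 = 1.263988 cm^2
t_s = 2.31 * 1.263988 = 2.9198 s

Answer: 2.9198 s


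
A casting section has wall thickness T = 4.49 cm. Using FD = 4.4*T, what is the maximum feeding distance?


Formula: FD = 4.4 * T  (riser feeding-distance rule)
FD = 4.4 * 4.49 cm = 19.7560 cm

Final answer: 19.7560 cm


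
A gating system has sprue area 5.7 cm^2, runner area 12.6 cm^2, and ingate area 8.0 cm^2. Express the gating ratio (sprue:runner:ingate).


Sprue:Runner:Ingate = 1 : 12.6/5.7 : 8.0/5.7 = 1:2.21:1.40

Answer: 1:2.21:1.40


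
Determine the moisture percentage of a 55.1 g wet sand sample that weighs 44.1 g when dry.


Formula: MC = (W_wet - W_dry) / W_wet * 100
Water mass = 55.1 - 44.1 = 11.0 g
MC = 11.0 / 55.1 * 100 = 19.9637%

19.9637%


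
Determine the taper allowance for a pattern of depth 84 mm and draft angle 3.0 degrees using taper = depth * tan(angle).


Formula: taper = depth * tan(draft_angle)
tan(3.0 deg) = 0.0524078
taper = 84 mm * 0.0524078 = 4.4023 mm

4.4023 mm


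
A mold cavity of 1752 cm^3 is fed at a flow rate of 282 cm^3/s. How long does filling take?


Formula: t_fill = V_mold / Q_flow
t = 1752 cm^3 / 282 cm^3/s = 6.2128 s

Answer: 6.2128 s


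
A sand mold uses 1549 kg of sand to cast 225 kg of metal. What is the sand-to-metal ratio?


Formula: Sand-to-Metal Ratio = W_sand / W_metal
Ratio = 1549 kg / 225 kg = 6.8844

Final answer: 6.8844


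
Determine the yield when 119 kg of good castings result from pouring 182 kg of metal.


Formula: Casting Yield = (W_good / W_total) * 100
Yield = (119 kg / 182 kg) * 100 = 65.3846%

Final answer: 65.3846%


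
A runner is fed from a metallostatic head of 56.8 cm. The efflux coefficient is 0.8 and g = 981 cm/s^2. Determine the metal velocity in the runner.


Formula: v = Cd * sqrt(2 * g * h)  (Torricelli with discharge coefficient)
2*g*h = 2 * 981 * 56.8 = 111441.6 cm^2/s^2
sqrt(111441.6) = 333.82870 cm/s
v = 0.8 * 333.82870 = 267.0630 cm/s


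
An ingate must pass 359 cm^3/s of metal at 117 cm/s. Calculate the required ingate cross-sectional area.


Formula: A_ingate = Q / v  (continuity equation)
A = 359 cm^3/s / 117 cm/s = 3.0684 cm^2

3.0684 cm^2


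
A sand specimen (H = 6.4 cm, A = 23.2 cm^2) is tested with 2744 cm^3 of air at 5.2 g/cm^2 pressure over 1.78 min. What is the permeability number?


Formula: Permeability Number P = (V * H) / (p * A * t)
Numerator: V * H = 2744 * 6.4 = 17561.6
Denominator: p * A * t = 5.2 * 23.2 * 1.78 = 214.7392
P = 17561.6 / 214.7392 = 81.7811

Final answer: 81.7811


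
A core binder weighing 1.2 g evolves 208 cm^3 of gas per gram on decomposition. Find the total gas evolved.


Formula: V_gas = W_binder * gas_evolution_rate
V = 1.2 g * 208 cm^3/g = 249.6000 cm^3

249.6000 cm^3


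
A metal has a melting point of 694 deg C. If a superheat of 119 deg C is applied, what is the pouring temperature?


Formula: T_pour = T_melt + Superheat
T_pour = 694 + 119 = 813 deg C

813 deg C


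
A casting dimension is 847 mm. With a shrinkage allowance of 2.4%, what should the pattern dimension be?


Formula: L_pattern = L_casting * (1 + shrinkage_rate/100)
Shrinkage factor = 1 + 2.4/100 = 1.024
L_pattern = 847 mm * 1.024 = 867.3280 mm

Answer: 867.3280 mm


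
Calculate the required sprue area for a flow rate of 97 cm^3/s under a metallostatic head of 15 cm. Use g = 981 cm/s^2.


Formula: v = sqrt(2*g*h), A = Q/v
Velocity: v = sqrt(2 * 981 * 15) = sqrt(29430) = 171.5517 cm/s
Sprue area: A = Q / v = 97 / 171.5517 = 0.5654 cm^2


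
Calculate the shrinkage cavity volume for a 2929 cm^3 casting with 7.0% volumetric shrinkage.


Formula: V_shrink = V_casting * shrinkage_pct / 100
V_shrink = 2929 cm^3 * 7.0 / 100 = 205.0300 cm^3

205.0300 cm^3


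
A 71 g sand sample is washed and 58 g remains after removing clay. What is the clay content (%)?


Formula: Clay% = (W_total - W_washed) / W_total * 100
Clay mass = 71 - 58 = 13 g
Clay% = 13 / 71 * 100 = 18.3099%

Answer: 18.3099%


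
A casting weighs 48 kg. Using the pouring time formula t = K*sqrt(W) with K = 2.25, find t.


Formula: t = K * sqrt(W)
sqrt(W) = sqrt(48) = 6.92820
t = 2.25 * 6.92820 = 15.5885 s

15.5885 s


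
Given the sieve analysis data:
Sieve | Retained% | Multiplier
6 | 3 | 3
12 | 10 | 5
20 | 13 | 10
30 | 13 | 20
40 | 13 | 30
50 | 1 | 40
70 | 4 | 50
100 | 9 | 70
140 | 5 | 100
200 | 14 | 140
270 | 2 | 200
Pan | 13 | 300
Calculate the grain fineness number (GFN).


Formula: GFN = sum(pct * multiplier) / sum(pct)
sum(pct * multiplier) = 8469
sum(pct) = 100
GFN = 8469 / 100 = 84.69

Answer: 84.69


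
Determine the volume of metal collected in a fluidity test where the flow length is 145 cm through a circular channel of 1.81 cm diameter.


Formula: V = pi * (d/2)^2 * L  (cylinder volume)
Radius = 1.81/2 = 0.905 cm
V = pi * 0.905^2 * 145 = 373.0912 cm^3

Final answer: 373.0912 cm^3


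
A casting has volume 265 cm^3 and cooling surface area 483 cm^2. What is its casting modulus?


Formula: Casting Modulus M = V / A
M = 265 cm^3 / 483 cm^2 = 0.5487 cm

0.5487 cm


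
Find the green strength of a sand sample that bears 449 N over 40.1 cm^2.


Formula: Compressive Strength = Force / Area
Strength = 449 N / 40.1 cm^2 = 11.1970 N/cm^2


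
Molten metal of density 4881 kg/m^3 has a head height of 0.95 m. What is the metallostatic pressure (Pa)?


Formula: P = rho * g * h
rho * g = 4881 * 9.81 = 47882.61 N/m^3
P = 47882.61 * 0.95 = 45488.4795 Pa


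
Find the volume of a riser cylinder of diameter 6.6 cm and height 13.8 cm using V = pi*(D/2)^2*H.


Formula: V = pi * (D/2)^2 * H  (cylinder volume)
Radius = D/2 = 6.6/2 = 3.3 cm
V = pi * 3.3^2 * 13.8 = 472.1248 cm^3


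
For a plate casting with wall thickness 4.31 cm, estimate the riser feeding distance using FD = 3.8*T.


Formula: FD = 3.8 * T  (riser feeding-distance rule)
FD = 3.8 * 4.31 cm = 16.3780 cm


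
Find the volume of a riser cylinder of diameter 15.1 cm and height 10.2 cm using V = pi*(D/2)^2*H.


Formula: V = pi * (D/2)^2 * H  (cylinder volume)
Radius = D/2 = 15.1/2 = 7.55 cm
V = pi * 7.55^2 * 10.2 = 1826.6021 cm^3


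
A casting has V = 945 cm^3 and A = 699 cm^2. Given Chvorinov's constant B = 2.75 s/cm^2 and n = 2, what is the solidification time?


Formula: t_s = B * (V/A)^n  (Chvorinov's rule, n=2)
Modulus M = V/A = 945/699 = 1.351931 cm
M^2 = 1.351931^2 = 1.827717 cm^2
t_s = 2.75 * 1.827717 = 5.0262 s


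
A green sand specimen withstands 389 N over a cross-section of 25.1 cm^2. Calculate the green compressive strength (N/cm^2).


Formula: Compressive Strength = Force / Area
Strength = 389 N / 25.1 cm^2 = 15.4980 N/cm^2

Final answer: 15.4980 N/cm^2


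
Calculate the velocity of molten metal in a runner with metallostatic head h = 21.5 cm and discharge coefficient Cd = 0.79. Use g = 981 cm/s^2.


Formula: v = Cd * sqrt(2 * g * h)  (Torricelli with discharge coefficient)
2*g*h = 2 * 981 * 21.5 = 42183.0 cm^2/s^2
sqrt(42183.0) = 205.38500 cm/s
v = 0.79 * 205.38500 = 162.2542 cm/s

Answer: 162.2542 cm/s


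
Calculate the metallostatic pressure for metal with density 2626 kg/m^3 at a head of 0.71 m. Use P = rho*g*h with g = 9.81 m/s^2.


Formula: P = rho * g * h
rho * g = 2626 * 9.81 = 25761.06 N/m^3
P = 25761.06 * 0.71 = 18290.3526 Pa


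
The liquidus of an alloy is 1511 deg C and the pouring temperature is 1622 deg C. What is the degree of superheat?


Formula: Superheat = T_pour - T_melt
Superheat = 1622 - 1511 = 111 deg C

Answer: 111 deg C


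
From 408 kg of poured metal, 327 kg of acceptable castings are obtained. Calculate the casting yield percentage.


Formula: Casting Yield = (W_good / W_total) * 100
Yield = (327 kg / 408 kg) * 100 = 80.1471%

80.1471%


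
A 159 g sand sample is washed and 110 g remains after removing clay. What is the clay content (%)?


Formula: Clay% = (W_total - W_washed) / W_total * 100
Clay mass = 159 - 110 = 49 g
Clay% = 49 / 159 * 100 = 30.8176%

Answer: 30.8176%


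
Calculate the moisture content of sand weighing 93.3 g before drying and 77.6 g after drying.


Formula: MC = (W_wet - W_dry) / W_wet * 100
Water mass = 93.3 - 77.6 = 15.7 g
MC = 15.7 / 93.3 * 100 = 16.8274%

16.8274%


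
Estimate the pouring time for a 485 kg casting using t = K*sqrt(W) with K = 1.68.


Formula: t = K * sqrt(W)
sqrt(W) = sqrt(485) = 22.02272
t = 1.68 * 22.02272 = 36.9982 s

36.9982 s


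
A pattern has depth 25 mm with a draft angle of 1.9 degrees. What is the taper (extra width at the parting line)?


Formula: taper = depth * tan(draft_angle)
tan(1.9 deg) = 0.0331734
taper = 25 mm * 0.0331734 = 0.8293 mm

Answer: 0.8293 mm


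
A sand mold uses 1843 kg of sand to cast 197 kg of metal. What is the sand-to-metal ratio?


Formula: Sand-to-Metal Ratio = W_sand / W_metal
Ratio = 1843 kg / 197 kg = 9.3553

Answer: 9.3553


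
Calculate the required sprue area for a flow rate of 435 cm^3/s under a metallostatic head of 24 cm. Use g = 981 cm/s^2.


Formula: v = sqrt(2*g*h), A = Q/v
Velocity: v = sqrt(2 * 981 * 24) = sqrt(47088) = 216.9977 cm/s
Sprue area: A = Q / v = 435 / 216.9977 = 2.0046 cm^2

Final answer: 2.0046 cm^2
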